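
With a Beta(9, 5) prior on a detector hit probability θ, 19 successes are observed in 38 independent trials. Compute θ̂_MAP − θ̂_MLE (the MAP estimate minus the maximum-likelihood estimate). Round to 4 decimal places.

Posterior is Beta(28, 24); MAP = (28−1)/(52−2) = 27/50 ≈ 0.54000.
MLE ignores the prior: θ̂_MLE = k/n = 19/38 ≈ 0.50000.
Difference = 27/50 − 19/38 = 1/25 ≈ 0.0400.

MAP − MLE = 0.0400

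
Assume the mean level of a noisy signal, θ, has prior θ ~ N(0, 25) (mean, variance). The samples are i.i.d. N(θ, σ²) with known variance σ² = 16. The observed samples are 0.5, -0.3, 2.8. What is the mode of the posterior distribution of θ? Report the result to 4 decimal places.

θ̂_MAP = 0.8242

n = 3; x̄ = (0.5 + (-0.3) + 2.8)/3 = 3/3 = 1.
For a Normal prior and Normal likelihood with known variance, the posterior is Normal; its mode equals its mean, the precision-weighted average.
Prior precision 1/σ₀² = 1/25 = 0.04; data precision n/σ² = 3/16 = 0.1875.
θ̂ = (0.04·0 + 0.1875·1) / (0.04 + 0.1875) = 0.1875/0.2275 = 75/91 ≈ 0.8242.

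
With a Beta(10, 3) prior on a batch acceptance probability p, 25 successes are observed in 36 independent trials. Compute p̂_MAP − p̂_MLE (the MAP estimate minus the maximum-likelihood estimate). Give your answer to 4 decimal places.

MAP − MLE = 0.0290

Posterior is Beta(35, 14); MAP = (35−1)/(49−2) = 34/47 ≈ 0.72340.
MLE ignores the prior: p̂_MLE = k/n = 25/36 ≈ 0.69444.
Difference = 34/47 − 25/36 = 49/1692 ≈ 0.0290.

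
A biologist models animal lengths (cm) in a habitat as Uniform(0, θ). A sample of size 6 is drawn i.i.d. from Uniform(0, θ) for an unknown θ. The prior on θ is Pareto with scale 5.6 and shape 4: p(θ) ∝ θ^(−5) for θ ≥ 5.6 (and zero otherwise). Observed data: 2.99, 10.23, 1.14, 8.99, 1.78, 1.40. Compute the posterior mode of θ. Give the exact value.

The Uniform(0, θ) likelihood is θ^(−n) for θ ≥ max(xᵢ), zero otherwise. Here max(xᵢ) = 10.23.
Posterior ∝ θ^(−5) · θ^(−6) = θ^(−11) on θ ≥ max(5.6, 10.23) = 10.23.
This density is strictly decreasing in θ, so the posterior mode lies at the lower boundary of the support.

θ̂_MAP = 10.23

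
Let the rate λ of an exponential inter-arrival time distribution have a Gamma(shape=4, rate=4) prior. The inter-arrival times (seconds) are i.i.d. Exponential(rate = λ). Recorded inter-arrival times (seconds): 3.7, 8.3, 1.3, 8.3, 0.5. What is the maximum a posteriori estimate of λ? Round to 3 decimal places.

λ̂_MAP = 0.307

The Exponential(rate=λ) likelihood is ∝ λ^n e^(−λΣtᵢ). Here n = 5 and Σtᵢ = 3.7 + 8.3 + 1.3 + 8.3 + 0.5 = 22.1.
Posterior ∝ λ^3e^(−4λ) · λ^5e^(−22.1λ) = λ^8e^(−26.1λ), i.e. Gamma(9, 26.1).
Mode = (a−1)/b = 8/26.1 ≈ 0.307.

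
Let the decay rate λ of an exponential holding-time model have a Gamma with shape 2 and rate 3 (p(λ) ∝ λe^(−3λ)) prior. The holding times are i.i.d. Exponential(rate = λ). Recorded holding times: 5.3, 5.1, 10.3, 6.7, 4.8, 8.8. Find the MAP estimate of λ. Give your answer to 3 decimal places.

λ̂_MAP = 0.159

The Exponential(rate=λ) likelihood is ∝ λ^n e^(−λΣtᵢ). Here n = 6 and Σtᵢ = 5.3 + 5.1 + 10.3 + 6.7 + 4.8 + 8.8 = 41.
Posterior ∝ λe^(−3λ) · λ^6e^(−41λ) = λ^7e^(−44λ), i.e. Gamma(8, 44).
Mode = (a−1)/b = 7/44 ≈ 0.159.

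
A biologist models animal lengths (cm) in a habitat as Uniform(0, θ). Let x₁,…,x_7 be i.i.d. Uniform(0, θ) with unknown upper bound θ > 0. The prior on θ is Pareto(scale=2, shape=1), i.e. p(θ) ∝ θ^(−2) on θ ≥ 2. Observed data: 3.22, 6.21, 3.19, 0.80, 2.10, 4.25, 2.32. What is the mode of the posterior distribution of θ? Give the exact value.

The Uniform(0, θ) likelihood is θ^(−n) for θ ≥ max(xᵢ), zero otherwise. Here max(xᵢ) = 6.21.
Posterior ∝ θ^(−2) · θ^(−7) = θ^(−9) on θ ≥ max(2, 6.21) = 6.21.
This density is strictly decreasing in θ, so the posterior mode lies at the lower boundary of the support.

θ̂_MAP = 6.21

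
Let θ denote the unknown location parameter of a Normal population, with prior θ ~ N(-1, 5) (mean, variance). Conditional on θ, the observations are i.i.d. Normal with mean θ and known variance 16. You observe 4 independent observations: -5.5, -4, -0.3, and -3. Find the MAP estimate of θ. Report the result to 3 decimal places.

n = 4; x̄ = ((-5.5) + (-4) + (-0.3) + (-3))/4 = -12.8/4 = -3.2.
For a Normal prior and Normal likelihood with known variance, the posterior is Normal; its mode equals its mean, the precision-weighted average.
Prior precision 1/σ₀² = 1/5 = 0.2; data precision n/σ² = 4/16 = 0.25.
θ̂ = (0.2·(-1) + 0.25·(-3.2)) / (0.2 + 0.25) = (-1)/0.45 = -20/9 ≈ -2.222.

θ̂_MAP = -2.222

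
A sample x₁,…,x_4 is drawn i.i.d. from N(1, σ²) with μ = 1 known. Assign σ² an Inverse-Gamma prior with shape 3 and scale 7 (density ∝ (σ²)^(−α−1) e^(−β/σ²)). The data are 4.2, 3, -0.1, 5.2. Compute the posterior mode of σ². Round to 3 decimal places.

Sum of squared deviations about the known mean: SS = (4.2−1)² + (3−1)² + (-0.1−1)² + (5.2−1)² = 33.09.
The Normal likelihood contributes (σ²)^(−n/2) exp(−SS/(2σ²)), so the posterior is Inverse-Gamma(α + n/2, β + SS/2) = Inverse-Gamma(5, 23.545).
The mode of Inverse-Gamma(a, b) is b/(a+1) = 23.545/6 ≈ 3.924.

σ̂²_MAP = 3.924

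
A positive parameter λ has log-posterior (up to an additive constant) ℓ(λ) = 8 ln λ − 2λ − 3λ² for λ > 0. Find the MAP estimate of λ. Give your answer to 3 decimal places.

ℓ'(λ) = 8/λ − 2 − 6λ. Setting this to zero and multiplying by λ: 6λ² + 2λ − 8 = 0.
λ = (−2 + √(2² + 4·6·8)) / (2·6) = (−2 + √196) / 12 = (−2 + 14)/12 = 1.
ℓ''(λ) = −8/λ² − 6 < 0, confirming a maximum.

λ̂_MAP = 1.000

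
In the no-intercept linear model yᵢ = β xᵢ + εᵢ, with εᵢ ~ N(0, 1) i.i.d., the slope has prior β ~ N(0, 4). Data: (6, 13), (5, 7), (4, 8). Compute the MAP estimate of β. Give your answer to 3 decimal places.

β̂_MAP = 1.877

log p(β | y) = −Σ(yᵢ − βxᵢ)²/(2·1) − β²/(2·4) + const.
Setting the derivative to zero: Σxᵢ(yᵢ − βxᵢ)/1 − β/4 = 0, so β = Σxᵢyᵢ / (Σxᵢ² + σ²/τ²).
Σxᵢyᵢ = 6·13 + 5·7 + 4·8 = 145; Σxᵢ² = 77; σ²/τ² = 0.25.
β̂_MAP = 145 / (77 + 0.25) = 145/77.25 ≈ 1.877.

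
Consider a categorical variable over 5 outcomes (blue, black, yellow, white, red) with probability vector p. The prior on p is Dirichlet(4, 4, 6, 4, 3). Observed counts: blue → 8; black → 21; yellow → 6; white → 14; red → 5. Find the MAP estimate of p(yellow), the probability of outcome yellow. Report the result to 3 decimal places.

MAP estimate of p(yellow) = 0.157

The posterior is Dirichlet(αᵢ + nᵢ) = Dirichlet(12, 25, 12, 18, 8).
For a Dirichlet(a₁,…,a_K) with all aᵢ > 1, the mode has j-th component (aⱼ − 1)/(Σaᵢ − K).
Here Σaᵢ = 75 and K = 5, so p(yellow) = (12 − 1)/(75 − 5) = 11/70 ≈ 0.157.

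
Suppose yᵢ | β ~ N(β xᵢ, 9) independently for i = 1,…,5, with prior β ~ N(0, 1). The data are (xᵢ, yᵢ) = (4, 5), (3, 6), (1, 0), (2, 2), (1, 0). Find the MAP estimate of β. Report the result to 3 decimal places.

log p(β | y) = −Σ(yᵢ − βxᵢ)²/(2·9) − β²/(2·1) + const.
Setting the derivative to zero: Σxᵢ(yᵢ − βxᵢ)/9 − β/1 = 0, so β = Σxᵢyᵢ / (Σxᵢ² + σ²/τ²).
Σxᵢyᵢ = 4·5 + 3·6 + 1·0 + 2·2 + 1·0 = 42; Σxᵢ² = 31; σ²/τ² = 9.
β̂_MAP = 42 / (31 + 9) = 42/40 ≈ 1.050.

β̂_MAP = 1.050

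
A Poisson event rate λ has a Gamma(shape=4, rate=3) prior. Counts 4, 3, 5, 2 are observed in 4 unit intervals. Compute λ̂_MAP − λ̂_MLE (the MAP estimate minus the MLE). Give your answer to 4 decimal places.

MAP − MLE = -1.0714

Σxᵢ = 14. Posterior is Gamma(18, 7); MAP = (18−1)/7 = 17/7 ≈ 2.42857.
MLE = x̄ = 14/4 ≈ 3.50000.
Difference = 17/7 − 14/4 = -15/14 ≈ -1.0714.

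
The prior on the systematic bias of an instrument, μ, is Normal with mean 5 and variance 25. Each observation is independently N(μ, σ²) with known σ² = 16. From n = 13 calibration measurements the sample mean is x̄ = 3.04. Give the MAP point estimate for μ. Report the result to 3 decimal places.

μ̂_MAP = 3.132

n = 13, x̄ = 3.04.
For a Normal prior and Normal likelihood with known variance, the posterior is Normal; its mode equals its mean, the precision-weighted average.
Prior precision 1/σ₀² = 1/25 = 0.04; data precision n/σ² = 13/16 = 0.8125.
μ̂ = (0.04·5 + 0.8125·3.04) / (0.04 + 0.8125) = 2.67/0.8525 = 1068/341 ≈ 3.132.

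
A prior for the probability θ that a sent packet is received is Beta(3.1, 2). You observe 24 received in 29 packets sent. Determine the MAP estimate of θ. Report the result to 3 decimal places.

Prior: Beta(3.1, 2).
Data: 24 successes in 29 trials. The binomial likelihood contributes θ^24(1−θ)^5, so the posterior is Beta(3.1+24, 2+5) = Beta(27.1, 7).
For Beta(a, b) with a, b > 1 the mode is (a−1)/(a+b−2) = 26.1/32.1 ≈ 0.813.

θ̂_MAP = 0.813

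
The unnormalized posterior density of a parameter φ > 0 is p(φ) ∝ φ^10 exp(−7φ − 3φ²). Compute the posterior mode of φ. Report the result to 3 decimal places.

φ̂_MAP = 0.833

ℓ'(φ) = 10/φ − 7 − 6φ. Setting this to zero and multiplying by φ: 6φ² + 7φ − 10 = 0.
φ = (−7 + √(7² + 4·6·10)) / (2·6) = (−7 + √289) / 12 = (−7 + 17)/12 = 5/6.
ℓ''(φ) = −10/φ² − 6 < 0, confirming a maximum.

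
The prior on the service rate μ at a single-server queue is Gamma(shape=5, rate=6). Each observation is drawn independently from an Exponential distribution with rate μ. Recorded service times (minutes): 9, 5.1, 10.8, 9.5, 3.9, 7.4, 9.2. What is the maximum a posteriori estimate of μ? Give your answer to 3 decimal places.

The Exponential(rate=μ) likelihood is ∝ μ^n e^(−μΣtᵢ). Here n = 7 and Σtᵢ = 9 + 5.1 + 10.8 + 9.5 + 3.9 + 7.4 + 9.2 = 54.9.
Posterior ∝ μ^4e^(−6μ) · μ^7e^(−54.9μ) = μ^11e^(−60.9μ), i.e. Gamma(12, 60.9).
Mode = (a−1)/b = 11/60.9 ≈ 0.181.

μ̂_MAP = 0.181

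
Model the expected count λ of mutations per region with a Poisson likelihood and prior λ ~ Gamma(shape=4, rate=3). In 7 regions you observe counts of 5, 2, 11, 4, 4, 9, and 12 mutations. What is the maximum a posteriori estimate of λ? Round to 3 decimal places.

Σxᵢ = 5+2+11+4+4+9+12 = 47, with n = 7.
Posterior ∝ λ^3e^(−3λ) · λ^47e^(−7λ) = λ^50e^(−10λ), i.e. Gamma(shape=51, rate=10).
The mode of a Gamma(a, b) with a ≥ 1 (shape–rate) is (a−1)/b = 50/10 ≈ 5.000.

λ̂_MAP = 5.000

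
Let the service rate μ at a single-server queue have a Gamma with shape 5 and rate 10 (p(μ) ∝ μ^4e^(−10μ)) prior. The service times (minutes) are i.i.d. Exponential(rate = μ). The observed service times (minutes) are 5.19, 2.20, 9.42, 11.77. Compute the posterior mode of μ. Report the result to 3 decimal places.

μ̂_MAP = 0.207

The Exponential(rate=μ) likelihood is ∝ μ^n e^(−μΣtᵢ). Here n = 4 and Σtᵢ = 5.19 + 2.20 + 9.42 + 11.77 = 28.58.
Posterior ∝ μ^4e^(−10μ) · μ^4e^(−28.58μ) = μ^8e^(−38.58μ), i.e. Gamma(9, 38.58).
Mode = (a−1)/b = 8/38.58 ≈ 0.207.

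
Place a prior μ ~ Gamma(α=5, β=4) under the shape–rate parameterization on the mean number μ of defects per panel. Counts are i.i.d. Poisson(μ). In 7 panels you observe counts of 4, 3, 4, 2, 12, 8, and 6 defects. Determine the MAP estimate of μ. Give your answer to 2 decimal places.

μ̂_MAP = 3.91

Σxᵢ = 4+3+4+2+12+8+6 = 39, with n = 7.
Posterior ∝ μ^4e^(−4μ) · μ^39e^(−7μ) = μ^43e^(−11μ), i.e. Gamma(shape=44, rate=11).
The mode of a Gamma(a, b) with a ≥ 1 (shape–rate) is (a−1)/b = 43/11 ≈ 3.91.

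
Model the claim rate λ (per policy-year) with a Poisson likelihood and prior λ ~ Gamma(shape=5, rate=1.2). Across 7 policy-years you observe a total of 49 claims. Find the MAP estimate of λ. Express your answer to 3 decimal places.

Σxᵢ = 49, n = 7.
Posterior ∝ λ^4e^(−1.2λ) · λ^49e^(−7λ) = λ^53e^(−8.2λ), i.e. Gamma(shape=54, rate=8.2).
The mode of a Gamma(a, b) with a ≥ 1 (shape–rate) is (a−1)/b = 53/8.2 ≈ 6.463.

λ̂_MAP = 6.463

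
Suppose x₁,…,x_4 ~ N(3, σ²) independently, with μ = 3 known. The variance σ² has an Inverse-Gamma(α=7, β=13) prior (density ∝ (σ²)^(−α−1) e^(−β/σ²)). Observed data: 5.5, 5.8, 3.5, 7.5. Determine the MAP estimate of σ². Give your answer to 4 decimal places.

σ̂²_MAP = 3.0295

Sum of squared deviations about the known mean: SS = (5.5−3)² + (5.8−3)² + (3.5−3)² + (7.5−3)² = 34.59.
The Normal likelihood contributes (σ²)^(−n/2) exp(−SS/(2σ²)), so the posterior is Inverse-Gamma(α + n/2, β + SS/2) = Inverse-Gamma(9, 30.295).
The mode of Inverse-Gamma(a, b) is b/(a+1) = 30.295/10 ≈ 3.0295.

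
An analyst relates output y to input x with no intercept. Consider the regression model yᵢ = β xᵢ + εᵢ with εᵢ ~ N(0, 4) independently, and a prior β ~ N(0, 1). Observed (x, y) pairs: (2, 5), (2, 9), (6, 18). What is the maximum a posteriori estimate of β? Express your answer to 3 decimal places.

log p(β | y) = −Σ(yᵢ − βxᵢ)²/(2·4) − β²/(2·1) + const.
Setting the derivative to zero: Σxᵢ(yᵢ − βxᵢ)/4 − β/1 = 0, so β = Σxᵢyᵢ / (Σxᵢ² + σ²/τ²).
Σxᵢyᵢ = 2·5 + 2·9 + 6·18 = 136; Σxᵢ² = 44; σ²/τ² = 4.
β̂_MAP = 136 / (44 + 4) = 136/48 ≈ 2.833.

β̂_MAP = 2.833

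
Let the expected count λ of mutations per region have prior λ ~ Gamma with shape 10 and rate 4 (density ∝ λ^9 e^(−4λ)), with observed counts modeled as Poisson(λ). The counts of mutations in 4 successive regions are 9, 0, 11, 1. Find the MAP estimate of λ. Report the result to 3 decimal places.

λ̂_MAP = 3.750

Σxᵢ = 9+0+11+1 = 21, with n = 4.
Posterior ∝ λ^9e^(−4λ) · λ^21e^(−4λ) = λ^30e^(−8λ), i.e. Gamma(shape=31, rate=8).
The mode of a Gamma(a, b) with a ≥ 1 (shape–rate) is (a−1)/b = 30/8 ≈ 3.750.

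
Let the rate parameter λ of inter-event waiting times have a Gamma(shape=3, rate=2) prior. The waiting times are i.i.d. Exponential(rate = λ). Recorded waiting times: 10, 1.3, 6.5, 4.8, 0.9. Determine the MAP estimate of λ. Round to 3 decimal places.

The Exponential(rate=λ) likelihood is ∝ λ^n e^(−λΣtᵢ). Here n = 5 and Σtᵢ = 10 + 1.3 + 6.5 + 4.8 + 0.9 = 23.5.
Posterior ∝ λ^2e^(−2λ) · λ^5e^(−23.5λ) = λ^7e^(−25.5λ), i.e. Gamma(8, 25.5).
Mode = (a−1)/b = 7/25.5 ≈ 0.275.

λ̂_MAP = 0.275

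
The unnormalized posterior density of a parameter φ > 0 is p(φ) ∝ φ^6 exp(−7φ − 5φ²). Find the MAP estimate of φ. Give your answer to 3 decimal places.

ℓ'(φ) = 6/φ − 7 − 10φ. Setting this to zero and multiplying by φ: 10φ² + 7φ − 6 = 0.
φ = (−7 + √(7² + 4·10·6)) / (2·10) = (−7 + √289) / 20 = (−7 + 17)/20 = 1/2.
ℓ''(φ) = −6/φ² − 10 < 0, confirming a maximum.

φ̂_MAP = 0.500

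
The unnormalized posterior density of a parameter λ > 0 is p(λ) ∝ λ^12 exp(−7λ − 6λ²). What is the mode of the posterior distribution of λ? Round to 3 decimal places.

λ̂_MAP = 0.750

ℓ'(λ) = 12/λ − 7 − 12λ. Setting this to zero and multiplying by λ: 12λ² + 7λ − 12 = 0.
λ = (−7 + √(7² + 4·12·12)) / (2·12) = (−7 + √625) / 24 = (−7 + 25)/24 = 3/4.
ℓ''(λ) = −12/λ² − 12 < 0, confirming a maximum.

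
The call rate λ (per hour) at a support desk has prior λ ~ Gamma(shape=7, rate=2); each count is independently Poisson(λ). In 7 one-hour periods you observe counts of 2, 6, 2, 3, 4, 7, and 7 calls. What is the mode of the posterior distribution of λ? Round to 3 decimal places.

λ̂_MAP = 4.111

Σxᵢ = 2+6+2+3+4+7+7 = 31, with n = 7.
Posterior ∝ λ^6e^(−2λ) · λ^31e^(−7λ) = λ^37e^(−9λ), i.e. Gamma(shape=38, rate=9).
The mode of a Gamma(a, b) with a ≥ 1 (shape–rate) is (a−1)/b = 37/9 ≈ 4.111.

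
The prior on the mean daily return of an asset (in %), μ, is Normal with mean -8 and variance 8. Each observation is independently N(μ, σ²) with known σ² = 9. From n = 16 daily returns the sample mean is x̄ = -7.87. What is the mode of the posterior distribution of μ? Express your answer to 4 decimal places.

μ̂_MAP = -7.8785

n = 16, x̄ = -7.87.
For a Normal prior and Normal likelihood with known variance, the posterior is Normal; its mode equals its mean, the precision-weighted average.
Prior precision 1/σ₀² = 1/8 = 0.125; data precision n/σ² = 16/9.
μ̂ = (0.125·(-8) + (16/9)·(-7.87)) / (0.125 + 16/9) = (-3373/225)/(137/72) = -26984/3425 ≈ -7.8785.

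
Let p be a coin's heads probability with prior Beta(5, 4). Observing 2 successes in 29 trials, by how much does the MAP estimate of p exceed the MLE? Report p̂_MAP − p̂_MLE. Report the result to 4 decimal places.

Posterior is Beta(7, 31); MAP = (7−1)/(38−2) = 6/36 ≈ 0.16667.
MLE ignores the prior: p̂_MLE = k/n = 2/29 ≈ 0.06897.
Difference = 6/36 − 2/29 = 17/174 ≈ 0.0977.

MAP − MLE = 0.0977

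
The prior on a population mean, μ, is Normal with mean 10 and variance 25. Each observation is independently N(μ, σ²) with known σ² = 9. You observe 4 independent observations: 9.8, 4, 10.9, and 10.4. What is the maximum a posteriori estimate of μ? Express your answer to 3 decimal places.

n = 4; x̄ = (9.8 + 4 + 10.9 + 10.4)/4 = 35.1/4 = 8.775.
For a Normal prior and Normal likelihood with known variance, the posterior is Normal; its mode equals its mean, the precision-weighted average.
Prior precision 1/σ₀² = 1/25 = 0.04; data precision n/σ² = 4/9.
μ̂ = (0.04·10 + (4/9)·8.775) / (0.04 + 4/9) = 4.3/(109/225) = 1935/218 ≈ 8.876.

μ̂_MAP = 8.876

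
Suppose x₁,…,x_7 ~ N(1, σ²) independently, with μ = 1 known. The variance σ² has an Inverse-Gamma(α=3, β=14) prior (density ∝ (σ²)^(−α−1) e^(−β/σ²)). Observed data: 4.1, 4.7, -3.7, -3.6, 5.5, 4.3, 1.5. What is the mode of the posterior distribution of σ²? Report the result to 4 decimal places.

σ̂²_MAP = 8.3960

Sum of squared deviations about the known mean: SS = (4.1−1)² + (4.7−1)² + (-3.7−1)² + (-3.6−1)² + (5.5−1)² + (4.3−1)² + (1.5−1)² = 97.94.
The Normal likelihood contributes (σ²)^(−n/2) exp(−SS/(2σ²)), so the posterior is Inverse-Gamma(α + n/2, β + SS/2) = Inverse-Gamma(6.5, 62.97).
The mode of Inverse-Gamma(a, b) is b/(a+1) = 62.97/7.5 ≈ 8.3960.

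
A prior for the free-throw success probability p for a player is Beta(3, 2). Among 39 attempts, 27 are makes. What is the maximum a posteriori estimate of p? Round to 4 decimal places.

Prior: Beta(3, 2).
Data: 27 successes in 39 trials. The binomial likelihood contributes p^27(1−p)^12, so the posterior is Beta(3+27, 2+12) = Beta(30, 14).
For Beta(a, b) with a, b > 1 the mode is (a−1)/(a+b−2) = 29/42 ≈ 0.6905.

p̂_MAP = 0.6905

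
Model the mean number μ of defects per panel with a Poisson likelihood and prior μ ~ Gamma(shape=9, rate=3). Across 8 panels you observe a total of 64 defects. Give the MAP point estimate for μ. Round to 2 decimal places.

μ̂_MAP = 6.55

Σxᵢ = 64, n = 8.
Posterior ∝ μ^8e^(−3μ) · μ^64e^(−8μ) = μ^72e^(−11μ), i.e. Gamma(shape=73, rate=11).
The mode of a Gamma(a, b) with a ≥ 1 (shape–rate) is (a−1)/b = 72/11 ≈ 6.55.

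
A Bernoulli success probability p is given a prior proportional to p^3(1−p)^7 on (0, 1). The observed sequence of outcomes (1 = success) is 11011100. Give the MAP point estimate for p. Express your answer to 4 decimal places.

p̂_MAP = 0.4444

The prior density ∝ p^3(1−p)^7 is the kernel of Beta(4, 8).
Data: 5 successes in 8 trials (from the sequence). The binomial likelihood contributes p^5(1−p)^3, so the posterior is Beta(4+5, 8+3) = Beta(9, 11).
For Beta(a, b) with a, b > 1 the mode is (a−1)/(a+b−2) = 8/18 ≈ 0.4444.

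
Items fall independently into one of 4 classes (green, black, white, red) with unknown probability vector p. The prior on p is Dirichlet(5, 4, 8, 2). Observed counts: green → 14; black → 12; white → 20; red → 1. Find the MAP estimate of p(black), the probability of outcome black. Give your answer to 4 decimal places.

MAP estimate of p(black) = 0.2419

The posterior is Dirichlet(αᵢ + nᵢ) = Dirichlet(19, 16, 28, 3).
For a Dirichlet(a₁,…,a_K) with all aᵢ > 1, the mode has j-th component (aⱼ − 1)/(Σaᵢ − K).
Here Σaᵢ = 66 and K = 4, so p(black) = (16 − 1)/(66 − 4) = 15/62 ≈ 0.2419.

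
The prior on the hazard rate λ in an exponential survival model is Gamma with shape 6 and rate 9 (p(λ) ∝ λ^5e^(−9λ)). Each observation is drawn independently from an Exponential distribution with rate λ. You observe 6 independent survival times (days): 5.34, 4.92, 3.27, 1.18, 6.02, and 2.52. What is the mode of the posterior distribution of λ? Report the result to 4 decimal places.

λ̂_MAP = 0.3411

The Exponential(rate=λ) likelihood is ∝ λ^n e^(−λΣtᵢ). Here n = 6 and Σtᵢ = 5.34 + 4.92 + 3.27 + 1.18 + 6.02 + 2.52 = 23.25.
Posterior ∝ λ^5e^(−9λ) · λ^6e^(−23.25λ) = λ^11e^(−32.25λ), i.e. Gamma(12, 32.25).
Mode = (a−1)/b = 11/32.25 ≈ 0.3411.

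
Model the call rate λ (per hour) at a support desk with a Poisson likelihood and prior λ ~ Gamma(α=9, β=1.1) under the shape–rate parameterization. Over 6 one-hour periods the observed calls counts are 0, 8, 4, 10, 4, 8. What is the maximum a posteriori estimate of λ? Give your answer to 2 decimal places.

Σxᵢ = 0+8+4+10+4+8 = 34, with n = 6.
Posterior ∝ λ^8e^(−1.1λ) · λ^34e^(−6λ) = λ^42e^(−7.1λ), i.e. Gamma(shape=43, rate=7.1).
The mode of a Gamma(a, b) with a ≥ 1 (shape–rate) is (a−1)/b = 42/7.1 ≈ 5.92.

λ̂_MAP = 5.92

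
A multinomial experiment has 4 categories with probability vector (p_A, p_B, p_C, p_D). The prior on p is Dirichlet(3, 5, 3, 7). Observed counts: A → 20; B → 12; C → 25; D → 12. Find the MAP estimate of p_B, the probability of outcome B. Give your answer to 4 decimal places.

The posterior is Dirichlet(αᵢ + nᵢ) = Dirichlet(23, 17, 28, 19).
For a Dirichlet(a₁,…,a_K) with all aᵢ > 1, the mode has j-th component (aⱼ − 1)/(Σaᵢ − K).
Here Σaᵢ = 87 and K = 4, so p_B = (17 − 1)/(87 − 4) = 16/83 ≈ 0.1928.

MAP estimate of p_B = 0.1928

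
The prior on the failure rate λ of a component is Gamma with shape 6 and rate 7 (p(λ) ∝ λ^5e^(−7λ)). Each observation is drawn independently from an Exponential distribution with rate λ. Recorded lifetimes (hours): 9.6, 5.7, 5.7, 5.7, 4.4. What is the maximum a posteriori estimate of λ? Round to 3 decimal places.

The Exponential(rate=λ) likelihood is ∝ λ^n e^(−λΣtᵢ). Here n = 5 and Σtᵢ = 9.6 + 5.7 + 5.7 + 5.7 + 4.4 = 31.1.
Posterior ∝ λ^5e^(−7λ) · λ^5e^(−31.1λ) = λ^10e^(−38.1λ), i.e. Gamma(11, 38.1).
Mode = (a−1)/b = 10/38.1 ≈ 0.262.

λ̂_MAP = 0.262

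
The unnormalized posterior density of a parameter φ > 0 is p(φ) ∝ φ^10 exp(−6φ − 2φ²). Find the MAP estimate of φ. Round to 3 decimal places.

φ̂_MAP = 1.000

ℓ'(φ) = 10/φ − 6 − 4φ. Setting this to zero and multiplying by φ: 4φ² + 6φ − 10 = 0.
φ = (−6 + √(6² + 4·4·10)) / (2·4) = (−6 + √196) / 8 = (−6 + 14)/8 = 1.
ℓ''(φ) = −10/φ² − 4 < 0, confirming a maximum.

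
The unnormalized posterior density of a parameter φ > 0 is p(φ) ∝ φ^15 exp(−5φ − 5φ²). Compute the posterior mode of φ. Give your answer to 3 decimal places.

ℓ'(φ) = 15/φ − 5 − 10φ. Setting this to zero and multiplying by φ: 10φ² + 5φ − 15 = 0.
φ = (−5 + √(5² + 4·10·15)) / (2·10) = (−5 + √625) / 20 = (−5 + 25)/20 = 1.
ℓ''(φ) = −15/φ² − 10 < 0, confirming a maximum.

φ̂_MAP = 1.000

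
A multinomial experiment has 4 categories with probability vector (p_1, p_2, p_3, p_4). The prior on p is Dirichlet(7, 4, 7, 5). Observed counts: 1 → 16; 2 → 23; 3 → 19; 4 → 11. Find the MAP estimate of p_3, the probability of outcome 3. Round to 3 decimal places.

MAP estimate: 0.284

The posterior is Dirichlet(αᵢ + nᵢ) = Dirichlet(23, 27, 26, 16).
For a Dirichlet(a₁,…,a_K) with all aᵢ > 1, the mode has j-th component (aⱼ − 1)/(Σaᵢ − K).
Here Σaᵢ = 92 and K = 4, so p_3 = (26 − 1)/(92 − 4) = 25/88 ≈ 0.284.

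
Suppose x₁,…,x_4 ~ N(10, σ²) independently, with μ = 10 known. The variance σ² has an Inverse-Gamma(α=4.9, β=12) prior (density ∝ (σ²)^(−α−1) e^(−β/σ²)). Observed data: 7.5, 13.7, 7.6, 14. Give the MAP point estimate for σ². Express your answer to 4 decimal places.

Sum of squared deviations about the known mean: SS = (7.5−10)² + (13.7−10)² + (7.6−10)² + (14−10)² = 41.7.
The Normal likelihood contributes (σ²)^(−n/2) exp(−SS/(2σ²)), so the posterior is Inverse-Gamma(α + n/2, β + SS/2) = Inverse-Gamma(6.9, 32.85).
The mode of Inverse-Gamma(a, b) is b/(a+1) = 32.85/7.9 ≈ 4.1582.

σ̂²_MAP = 4.1582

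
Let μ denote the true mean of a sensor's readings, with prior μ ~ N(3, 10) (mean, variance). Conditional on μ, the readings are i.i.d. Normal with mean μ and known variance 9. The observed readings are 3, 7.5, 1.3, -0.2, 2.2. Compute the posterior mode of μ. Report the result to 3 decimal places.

μ̂_MAP = 2.797

n = 5; x̄ = (3 + 7.5 + 1.3 + (-0.2) + 2.2)/5 = 13.8/5 = 2.76.
For a Normal prior and Normal likelihood with known variance, the posterior is Normal; its mode equals its mean, the precision-weighted average.
Prior precision 1/σ₀² = 1/10 = 0.1; data precision n/σ² = 5/9.
μ̂ = (0.1·3 + (5/9)·2.76) / (0.1 + 5/9) = (11/6)/(59/90) = 165/59 ≈ 2.797.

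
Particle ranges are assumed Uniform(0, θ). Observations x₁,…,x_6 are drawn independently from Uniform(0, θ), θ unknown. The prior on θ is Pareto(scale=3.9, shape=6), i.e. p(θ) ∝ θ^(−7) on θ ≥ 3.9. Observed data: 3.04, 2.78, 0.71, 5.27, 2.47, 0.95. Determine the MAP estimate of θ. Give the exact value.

θ̂_MAP = 5.27

The Uniform(0, θ) likelihood is θ^(−n) for θ ≥ max(xᵢ), zero otherwise. Here max(xᵢ) = 5.27.
Posterior ∝ θ^(−7) · θ^(−6) = θ^(−13) on θ ≥ max(3.9, 5.27) = 5.27.
This density is strictly decreasing in θ, so the posterior mode lies at the lower boundary of the support.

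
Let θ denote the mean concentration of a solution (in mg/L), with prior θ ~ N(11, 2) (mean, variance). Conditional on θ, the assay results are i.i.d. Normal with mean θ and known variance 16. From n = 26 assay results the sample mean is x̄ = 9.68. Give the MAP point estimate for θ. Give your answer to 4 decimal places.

θ̂_MAP = 9.9906

n = 26, x̄ = 9.68.
For a Normal prior and Normal likelihood with known variance, the posterior is Normal; its mode equals its mean, the precision-weighted average.
Prior precision 1/σ₀² = 1/2 = 0.5; data precision n/σ² = 26/16 = 1.625.
θ̂ = (0.5·11 + 1.625·9.68) / (0.5 + 1.625) = 21.23/2.125 = 4246/425 ≈ 9.9906.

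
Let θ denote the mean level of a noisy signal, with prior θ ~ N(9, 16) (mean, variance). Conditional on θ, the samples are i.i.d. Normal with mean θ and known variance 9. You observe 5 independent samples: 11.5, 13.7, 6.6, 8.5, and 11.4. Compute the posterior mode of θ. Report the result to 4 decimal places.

n = 5; x̄ = (11.5 + 13.7 + 6.6 + 8.5 + 11.4)/5 = 51.7/5 = 10.34.
For a Normal prior and Normal likelihood with known variance, the posterior is Normal; its mode equals its mean, the precision-weighted average.
Prior precision 1/σ₀² = 1/16 = 0.0625; data precision n/σ² = 5/9.
θ̂ = (0.0625·9 + (5/9)·10.34) / (0.0625 + 5/9) = (4541/720)/(89/144) = 4541/445 ≈ 10.2045.

θ̂_MAP = 10.2045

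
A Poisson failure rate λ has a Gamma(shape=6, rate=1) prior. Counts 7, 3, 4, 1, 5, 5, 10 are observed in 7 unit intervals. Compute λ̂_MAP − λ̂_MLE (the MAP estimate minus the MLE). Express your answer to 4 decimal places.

Σxᵢ = 35. Posterior is Gamma(41, 8); MAP = (41−1)/8 = 40/8 ≈ 5.00000.
MLE = x̄ = 35/7 ≈ 5.00000.
Difference = 40/8 − 35/7 = 0 ≈ 0.0000.

MAP − MLE = 0.0000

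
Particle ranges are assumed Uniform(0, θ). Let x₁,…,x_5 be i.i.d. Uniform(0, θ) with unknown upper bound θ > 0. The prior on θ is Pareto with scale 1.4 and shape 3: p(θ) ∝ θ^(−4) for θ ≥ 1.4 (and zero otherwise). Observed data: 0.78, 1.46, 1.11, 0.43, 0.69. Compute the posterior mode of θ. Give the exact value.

The Uniform(0, θ) likelihood is θ^(−n) for θ ≥ max(xᵢ), zero otherwise. Here max(xᵢ) = 1.46.
Posterior ∝ θ^(−4) · θ^(−5) = θ^(−9) on θ ≥ max(1.4, 1.46) = 1.46.
This density is strictly decreasing in θ, so the posterior mode lies at the lower boundary of the support.

θ̂_MAP = 1.46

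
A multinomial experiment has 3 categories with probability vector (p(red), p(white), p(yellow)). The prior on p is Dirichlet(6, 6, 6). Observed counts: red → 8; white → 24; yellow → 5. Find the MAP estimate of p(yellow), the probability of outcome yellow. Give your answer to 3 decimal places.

The posterior is Dirichlet(αᵢ + nᵢ) = Dirichlet(14, 30, 11).
For a Dirichlet(a₁,…,a_K) with all aᵢ > 1, the mode has j-th component (aⱼ − 1)/(Σaᵢ − K).
Here Σaᵢ = 55 and K = 3, so p(yellow) = (11 − 1)/(55 − 3) = 10/52 ≈ 0.192.

MAP estimate of p(yellow) = 0.192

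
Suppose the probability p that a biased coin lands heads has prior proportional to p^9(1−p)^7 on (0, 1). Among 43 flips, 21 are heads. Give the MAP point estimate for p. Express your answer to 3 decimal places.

p̂_MAP = 0.508

The prior density ∝ p^9(1−p)^7 is the kernel of Beta(10, 8).
Data: 21 successes in 43 trials. The binomial likelihood contributes p^21(1−p)^22, so the posterior is Beta(10+21, 8+22) = Beta(31, 30).
For Beta(a, b) with a, b > 1 the mode is (a−1)/(a+b−2) = 30/59 ≈ 0.508.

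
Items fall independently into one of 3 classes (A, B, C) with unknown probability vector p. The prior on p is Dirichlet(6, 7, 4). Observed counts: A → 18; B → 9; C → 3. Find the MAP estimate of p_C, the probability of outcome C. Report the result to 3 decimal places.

MAP estimate of p_C = 0.136

The posterior is Dirichlet(αᵢ + nᵢ) = Dirichlet(24, 16, 7).
For a Dirichlet(a₁,…,a_K) with all aᵢ > 1, the mode has j-th component (aⱼ − 1)/(Σaᵢ − K).
Here Σaᵢ = 47 and K = 3, so p_C = (7 − 1)/(47 − 3) = 6/44 ≈ 0.136.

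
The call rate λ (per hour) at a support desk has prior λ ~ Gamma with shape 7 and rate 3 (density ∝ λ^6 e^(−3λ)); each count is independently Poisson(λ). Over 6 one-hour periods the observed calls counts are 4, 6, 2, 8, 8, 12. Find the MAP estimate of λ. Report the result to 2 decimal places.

Σxᵢ = 4+6+2+8+8+12 = 40, with n = 6.
Posterior ∝ λ^6e^(−3λ) · λ^40e^(−6λ) = λ^46e^(−9λ), i.e. Gamma(shape=47, rate=9).
The mode of a Gamma(a, b) with a ≥ 1 (shape–rate) is (a−1)/b = 46/9 ≈ 5.11.

λ̂_MAP = 5.11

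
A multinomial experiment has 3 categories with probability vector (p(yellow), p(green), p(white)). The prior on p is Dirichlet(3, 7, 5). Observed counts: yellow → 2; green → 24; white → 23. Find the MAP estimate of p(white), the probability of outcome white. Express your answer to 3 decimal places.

MAP estimate of p(white) = 0.443

The posterior is Dirichlet(αᵢ + nᵢ) = Dirichlet(5, 31, 28).
For a Dirichlet(a₁,…,a_K) with all aᵢ > 1, the mode has j-th component (aⱼ − 1)/(Σaᵢ − K).
Here Σaᵢ = 64 and K = 3, so p(white) = (28 − 1)/(64 − 3) = 27/61 ≈ 0.443.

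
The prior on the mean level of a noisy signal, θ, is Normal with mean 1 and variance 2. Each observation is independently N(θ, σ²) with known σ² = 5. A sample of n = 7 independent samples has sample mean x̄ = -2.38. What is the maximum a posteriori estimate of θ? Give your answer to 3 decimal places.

n = 7, x̄ = -2.38.
For a Normal prior and Normal likelihood with known variance, the posterior is Normal; its mode equals its mean, the precision-weighted average.
Prior precision 1/σ₀² = 1/2 = 0.5; data precision n/σ² = 7/5 = 1.4.
θ̂ = (0.5·1 + 1.4·(-2.38)) / (0.5 + 1.4) = (-2.832)/1.9 = -708/475 ≈ -1.491.

θ̂_MAP = -1.491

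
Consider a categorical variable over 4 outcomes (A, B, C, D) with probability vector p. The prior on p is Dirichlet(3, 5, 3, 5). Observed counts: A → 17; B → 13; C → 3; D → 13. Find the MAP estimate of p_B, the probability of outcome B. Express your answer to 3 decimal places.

MAP estimate of p_B = 0.293

The posterior is Dirichlet(αᵢ + nᵢ) = Dirichlet(20, 18, 6, 18).
For a Dirichlet(a₁,…,a_K) with all aᵢ > 1, the mode has j-th component (aⱼ − 1)/(Σaᵢ − K).
Here Σaᵢ = 62 and K = 4, so p_B = (18 − 1)/(62 − 4) = 17/58 ≈ 0.293.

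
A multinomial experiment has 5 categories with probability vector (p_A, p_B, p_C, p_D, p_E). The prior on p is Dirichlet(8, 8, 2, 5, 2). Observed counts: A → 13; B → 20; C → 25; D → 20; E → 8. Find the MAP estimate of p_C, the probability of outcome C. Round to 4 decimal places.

The posterior is Dirichlet(αᵢ + nᵢ) = Dirichlet(21, 28, 27, 25, 10).
For a Dirichlet(a₁,…,a_K) with all aᵢ > 1, the mode has j-th component (aⱼ − 1)/(Σaᵢ − K).
Here Σaᵢ = 111 and K = 5, so p_C = (27 − 1)/(111 − 5) = 26/106 ≈ 0.2453.

MAP estimate of p_C = 0.2453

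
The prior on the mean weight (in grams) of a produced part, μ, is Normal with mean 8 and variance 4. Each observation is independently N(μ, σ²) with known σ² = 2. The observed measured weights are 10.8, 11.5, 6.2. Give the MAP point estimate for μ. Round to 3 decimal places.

μ̂_MAP = 9.286

n = 3; x̄ = (10.8 + 11.5 + 6.2)/3 = 28.5/3 = 9.5.
For a Normal prior and Normal likelihood with known variance, the posterior is Normal; its mode equals its mean, the precision-weighted average.
Prior precision 1/σ₀² = 1/4 = 0.25; data precision n/σ² = 3/2 = 1.5.
μ̂ = (0.25·8 + 1.5·9.5) / (0.25 + 1.5) = 16.25/1.75 = 65/7 ≈ 9.286.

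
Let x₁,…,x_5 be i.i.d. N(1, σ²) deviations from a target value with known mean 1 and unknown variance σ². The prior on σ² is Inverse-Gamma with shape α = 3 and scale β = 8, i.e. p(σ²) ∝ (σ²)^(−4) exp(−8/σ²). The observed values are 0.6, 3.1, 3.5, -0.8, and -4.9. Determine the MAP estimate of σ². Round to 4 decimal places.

σ̂²_MAP = 4.9900

Sum of squared deviations about the known mean: SS = (0.6−1)² + (3.1−1)² + (3.5−1)² + (-0.8−1)² + (-4.9−1)² = 48.87.
The Normal likelihood contributes (σ²)^(−n/2) exp(−SS/(2σ²)), so the posterior is Inverse-Gamma(α + n/2, β + SS/2) = Inverse-Gamma(5.5, 32.435).
The mode of Inverse-Gamma(a, b) is b/(a+1) = 32.435/6.5 ≈ 4.9900.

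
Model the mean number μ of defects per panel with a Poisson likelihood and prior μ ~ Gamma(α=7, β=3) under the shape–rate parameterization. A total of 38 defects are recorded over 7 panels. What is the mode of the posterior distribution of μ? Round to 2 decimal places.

μ̂_MAP = 4.40

Σxᵢ = 38, n = 7.
Posterior ∝ μ^6e^(−3μ) · μ^38e^(−7μ) = μ^44e^(−10μ), i.e. Gamma(shape=45, rate=10).
The mode of a Gamma(a, b) with a ≥ 1 (shape–rate) is (a−1)/b = 44/10 ≈ 4.40.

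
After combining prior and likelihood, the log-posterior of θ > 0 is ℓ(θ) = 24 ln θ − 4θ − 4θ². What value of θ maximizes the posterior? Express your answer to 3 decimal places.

θ̂_MAP = 1.500

ℓ'(θ) = 24/θ − 4 − 8θ. Setting this to zero and multiplying by θ: 8θ² + 4θ − 24 = 0.
θ = (−4 + √(4² + 4·8·24)) / (2·8) = (−4 + √784) / 16 = (−4 + 28)/16 = 3/2.
ℓ''(θ) = −24/θ² − 8 < 0, confirming a maximum.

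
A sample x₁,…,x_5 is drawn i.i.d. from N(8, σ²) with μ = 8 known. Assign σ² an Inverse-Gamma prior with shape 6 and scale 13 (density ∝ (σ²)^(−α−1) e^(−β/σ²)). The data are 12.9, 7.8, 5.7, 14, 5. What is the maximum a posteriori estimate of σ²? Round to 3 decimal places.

Sum of squared deviations about the known mean: SS = (12.9−8)² + (7.8−8)² + (5.7−8)² + (14−8)² + (5−8)² = 74.34.
The Normal likelihood contributes (σ²)^(−n/2) exp(−SS/(2σ²)), so the posterior is Inverse-Gamma(α + n/2, β + SS/2) = Inverse-Gamma(8.5, 50.17).
The mode of Inverse-Gamma(a, b) is b/(a+1) = 50.17/9.5 ≈ 5.281.

σ̂²_MAP = 5.281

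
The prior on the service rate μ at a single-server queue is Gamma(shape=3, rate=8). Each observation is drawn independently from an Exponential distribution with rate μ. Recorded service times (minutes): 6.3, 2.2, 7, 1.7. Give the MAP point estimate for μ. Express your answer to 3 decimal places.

μ̂_MAP = 0.238

The Exponential(rate=μ) likelihood is ∝ μ^n e^(−μΣtᵢ). Here n = 4 and Σtᵢ = 6.3 + 2.2 + 7 + 1.7 = 17.2.
Posterior ∝ μ^2e^(−8μ) · μ^4e^(−17.2μ) = μ^6e^(−25.2μ), i.e. Gamma(7, 25.2).
Mode = (a−1)/b = 6/25.2 ≈ 0.238.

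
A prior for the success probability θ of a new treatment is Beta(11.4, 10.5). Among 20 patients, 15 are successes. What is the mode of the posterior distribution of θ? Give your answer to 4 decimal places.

Prior: Beta(11.4, 10.5).
Data: 15 successes in 20 trials. The binomial likelihood contributes θ^15(1−θ)^5, so the posterior is Beta(11.4+15, 10.5+5) = Beta(26.4, 15.5).
For Beta(a, b) with a, b > 1 the mode is (a−1)/(a+b−2) = 25.4/39.9 ≈ 0.6366.

θ̂_MAP = 0.6366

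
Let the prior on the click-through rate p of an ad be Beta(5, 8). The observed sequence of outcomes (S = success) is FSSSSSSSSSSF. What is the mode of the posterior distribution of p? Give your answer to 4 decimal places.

p̂_MAP = 0.6087

Prior: Beta(5, 8).
Data: 10 successes in 12 trials (from the sequence). The binomial likelihood contributes p^10(1−p)^2, so the posterior is Beta(5+10, 8+2) = Beta(15, 10).
For Beta(a, b) with a, b > 1 the mode is (a−1)/(a+b−2) = 14/23 ≈ 0.6087.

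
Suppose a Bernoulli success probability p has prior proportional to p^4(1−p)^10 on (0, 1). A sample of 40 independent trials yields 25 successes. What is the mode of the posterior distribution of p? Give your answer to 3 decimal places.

The prior density ∝ p^4(1−p)^10 is the kernel of Beta(5, 11).
Data: 25 successes in 40 trials. The binomial likelihood contributes p^25(1−p)^15, so the posterior is Beta(5+25, 11+15) = Beta(30, 26).
For Beta(a, b) with a, b > 1 the mode is (a−1)/(a+b−2) = 29/54 ≈ 0.537.

p̂_MAP = 0.537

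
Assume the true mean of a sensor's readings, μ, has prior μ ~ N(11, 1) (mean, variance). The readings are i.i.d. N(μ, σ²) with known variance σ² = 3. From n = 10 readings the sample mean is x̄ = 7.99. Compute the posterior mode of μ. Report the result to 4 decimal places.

μ̂_MAP = 8.6846

n = 10, x̄ = 7.99.
For a Normal prior and Normal likelihood with known variance, the posterior is Normal; its mode equals its mean, the precision-weighted average.
Prior precision 1/σ₀² = 1/1 = 1; data precision n/σ² = 10/3.
μ̂ = (1·11 + (10/3)·7.99) / (1 + 10/3) = (1129/30)/(13/3) = 1129/130 ≈ 8.6846.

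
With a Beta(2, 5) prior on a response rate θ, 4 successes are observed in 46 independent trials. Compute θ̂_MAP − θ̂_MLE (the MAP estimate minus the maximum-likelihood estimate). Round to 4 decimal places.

Posterior is Beta(6, 47); MAP = (6−1)/(53−2) = 5/51 ≈ 0.09804.
MLE ignores the prior: θ̂_MLE = k/n = 4/46 ≈ 0.08696.
Difference = 5/51 − 4/46 = 13/1173 ≈ 0.0111.

MAP − MLE = 0.0111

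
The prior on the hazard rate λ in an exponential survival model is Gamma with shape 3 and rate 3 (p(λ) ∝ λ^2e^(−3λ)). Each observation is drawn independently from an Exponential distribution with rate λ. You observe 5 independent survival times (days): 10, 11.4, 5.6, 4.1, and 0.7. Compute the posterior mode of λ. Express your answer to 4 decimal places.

The Exponential(rate=λ) likelihood is ∝ λ^n e^(−λΣtᵢ). Here n = 5 and Σtᵢ = 10 + 11.4 + 5.6 + 4.1 + 0.7 = 31.8.
Posterior ∝ λ^2e^(−3λ) · λ^5e^(−31.8λ) = λ^7e^(−34.8λ), i.e. Gamma(8, 34.8).
Mode = (a−1)/b = 7/34.8 ≈ 0.2011.

λ̂_MAP = 0.2011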